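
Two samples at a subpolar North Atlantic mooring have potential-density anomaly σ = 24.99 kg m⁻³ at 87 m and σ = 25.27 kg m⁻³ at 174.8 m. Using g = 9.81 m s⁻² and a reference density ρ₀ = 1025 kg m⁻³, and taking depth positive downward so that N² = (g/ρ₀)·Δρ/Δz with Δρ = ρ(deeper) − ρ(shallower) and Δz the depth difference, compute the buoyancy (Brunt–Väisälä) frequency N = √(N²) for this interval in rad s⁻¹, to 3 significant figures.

5.52 × 10⁻³ rad s⁻¹

Δρ = 1025.27 − 1024.99 = 0.28 kg m⁻³ over Δz = 174.8 − 87 = 87.8 m.
N² = (9.81/1025) × (0.28/87.8) = 3.0522 × 10⁻⁵ s⁻².
N = √(3.0522 × 10⁻⁵) = 5.5247 × 10⁻³ rad s⁻¹ ≈ 5.52 × 10⁻³ rad s⁻¹.
N² > 0, so the interval is statically stable.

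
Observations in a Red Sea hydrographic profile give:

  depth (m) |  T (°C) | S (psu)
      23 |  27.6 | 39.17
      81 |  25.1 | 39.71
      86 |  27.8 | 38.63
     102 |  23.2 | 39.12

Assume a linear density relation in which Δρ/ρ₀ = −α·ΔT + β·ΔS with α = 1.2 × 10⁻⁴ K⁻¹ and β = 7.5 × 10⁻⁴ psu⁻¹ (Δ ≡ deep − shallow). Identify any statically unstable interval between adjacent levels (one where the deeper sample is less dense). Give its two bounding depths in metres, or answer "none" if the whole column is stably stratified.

Evaluate Δρ/ρ₀ = −αΔT + βΔS across each adjacent pair:
  23–81 m: −αΔT+βΔS = −(1.2 × 10⁻⁴)(-2.5)+(7.5 × 10⁻⁴)(+0.54) = 7.1 × 10⁻⁴ → stable
  81–86 m: −αΔT+βΔS = −(1.2 × 10⁻⁴)(+2.7)+(7.5 × 10⁻⁴)(-1.08) = -1.1 × 10⁻³ → UNSTABLE
  86–102 m: −αΔT+βΔS = −(1.2 × 10⁻⁴)(-4.6)+(7.5 × 10⁻⁴)(+0.49) = 9.2 × 10⁻⁴ → stable
The 81–86 m interval has Δρ < 0: lighter water underlies denser water.

81–86 m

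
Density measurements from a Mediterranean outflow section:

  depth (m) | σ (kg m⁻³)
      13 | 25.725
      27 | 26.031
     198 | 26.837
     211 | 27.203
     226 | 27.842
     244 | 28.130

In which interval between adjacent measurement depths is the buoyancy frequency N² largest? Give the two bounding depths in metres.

Compute the density gradient over each adjacent pair:
  13–27 m: Δρ/Δz = 0.306/14 = 0.022 kg m⁻⁴
  27–198 m: Δρ/Δz = 0.806/171 = 4.7 × 10⁻³ kg m⁻⁴
  198–211 m: Δρ/Δz = 0.366/13 = 0.028 kg m⁻⁴
  211–226 m: Δρ/Δz = 0.639/15 = 0.043 kg m⁻⁴
  226–244 m: Δρ/Δz = 0.288/18 = 0.016 kg m⁻⁴
The largest gradient is in the 211–226 m interval — the pycnocline.

211–226 m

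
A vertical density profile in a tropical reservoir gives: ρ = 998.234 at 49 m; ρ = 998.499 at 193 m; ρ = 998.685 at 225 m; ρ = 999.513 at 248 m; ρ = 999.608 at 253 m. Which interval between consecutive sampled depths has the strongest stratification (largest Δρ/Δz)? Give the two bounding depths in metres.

225–248 m

Compute the density gradient over each adjacent pair:
  49–193 m: Δρ/Δz = 0.265/144 = 1.8 × 10⁻³ kg m⁻⁴
  193–225 m: Δρ/Δz = 0.186/32 = 5.8 × 10⁻³ kg m⁻⁴
  225–248 m: Δρ/Δz = 0.828/23 = 0.036 kg m⁻⁴
  248–253 m: Δρ/Δz = 0.095/5 = 0.019 kg m⁻⁴
The largest gradient is in the 225–248 m interval — the pycnocline.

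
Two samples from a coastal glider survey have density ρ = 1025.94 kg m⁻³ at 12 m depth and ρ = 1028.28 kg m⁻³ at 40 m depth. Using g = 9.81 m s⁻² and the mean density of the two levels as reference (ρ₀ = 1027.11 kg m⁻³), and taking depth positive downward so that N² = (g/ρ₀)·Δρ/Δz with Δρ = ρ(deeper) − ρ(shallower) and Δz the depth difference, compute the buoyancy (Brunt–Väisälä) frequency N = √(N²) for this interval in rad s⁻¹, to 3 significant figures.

0.0283 rad s⁻¹

Δρ = 1028.28 − 1025.94 = 2.34 kg m⁻³ over Δz = 40 − 12 = 28 m.
N² = (9.81/1027.11) × (2.34/28) = 7.9820 × 10⁻⁴ s⁻².
N = √(7.9820 × 10⁻⁴) = 0.028252 rad s⁻¹ ≈ 0.0283 rad s⁻¹.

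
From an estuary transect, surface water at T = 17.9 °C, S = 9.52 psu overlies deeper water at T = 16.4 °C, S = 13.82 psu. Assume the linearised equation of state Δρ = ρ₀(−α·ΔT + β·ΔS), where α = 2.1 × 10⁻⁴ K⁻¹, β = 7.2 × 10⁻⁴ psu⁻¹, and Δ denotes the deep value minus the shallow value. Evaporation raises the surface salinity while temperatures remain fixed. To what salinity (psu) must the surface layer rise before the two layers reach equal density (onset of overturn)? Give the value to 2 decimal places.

14.26 psu

Neutral buoyancy requires −α(T_deep − T_surf) + β(S_deep − S_surf′) = 0.
S_surf′ = S_deep − (α/β)·ΔT = 13.82 − (2.1 × 10⁻⁴/7.2 × 10⁻⁴)·(-1.5) = 14.2575 psu.
Increase required: 14.2575 − 9.52 = 4.7375 psu.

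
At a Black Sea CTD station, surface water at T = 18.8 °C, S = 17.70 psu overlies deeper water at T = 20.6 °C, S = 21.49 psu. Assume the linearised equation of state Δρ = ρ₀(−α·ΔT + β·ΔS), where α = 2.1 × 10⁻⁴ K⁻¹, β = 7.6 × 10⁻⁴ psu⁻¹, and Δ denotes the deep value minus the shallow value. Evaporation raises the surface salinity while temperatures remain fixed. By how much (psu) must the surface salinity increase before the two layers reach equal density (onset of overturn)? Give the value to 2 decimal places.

3.29 psu

Neutral buoyancy requires −α(T_deep − T_surf) + β(S_deep − S_surf′) = 0.
S_surf′ = S_deep − (α/β)·ΔT = 21.49 − (2.1 × 10⁻⁴/7.6 × 10⁻⁴)·(+1.8) = 20.9926 psu.
Increase required: 20.9926 − 17.70 = 3.2926 psu.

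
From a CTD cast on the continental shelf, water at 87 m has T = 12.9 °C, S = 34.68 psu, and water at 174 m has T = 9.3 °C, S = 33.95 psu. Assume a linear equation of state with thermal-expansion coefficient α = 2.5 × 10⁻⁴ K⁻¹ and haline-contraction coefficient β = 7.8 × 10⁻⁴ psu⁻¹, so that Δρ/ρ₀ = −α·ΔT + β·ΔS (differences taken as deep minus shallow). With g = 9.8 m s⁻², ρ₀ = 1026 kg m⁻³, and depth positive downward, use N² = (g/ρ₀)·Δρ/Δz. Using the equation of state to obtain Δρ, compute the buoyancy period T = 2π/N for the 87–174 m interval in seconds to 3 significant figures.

1.03 × 10³ s

ΔT = -3.6 K, ΔS = -0.73 psu (deep − shallow).
Δρ/ρ₀ = −αΔT + βΔS = 9.00 × 10⁻⁴ − 5.694 × 10⁻⁴ = 3.306 × 10⁻⁴, so Δρ ≈ 0.3392 kg m⁻³.
N² = (g/ρ₀)·Δρ/Δz = g·(Δρ/ρ₀)/Δz = 9.8 × 3.306 × 10⁻⁴ / 87 = 3.7240 × 10⁻⁵ s⁻².
N = √(3.7240 × 10⁻⁵) = 6.1025 × 10⁻³ rad s⁻¹ → T = 2π/N = 1.0296 × 10³ s ≈ 1.03 × 10³ s.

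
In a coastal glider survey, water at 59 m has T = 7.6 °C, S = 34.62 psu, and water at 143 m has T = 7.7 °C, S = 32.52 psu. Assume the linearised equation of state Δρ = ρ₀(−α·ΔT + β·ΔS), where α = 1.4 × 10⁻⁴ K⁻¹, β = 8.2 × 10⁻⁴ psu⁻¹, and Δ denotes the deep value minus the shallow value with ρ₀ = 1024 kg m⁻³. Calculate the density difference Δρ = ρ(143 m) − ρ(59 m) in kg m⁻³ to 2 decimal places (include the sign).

ΔT = +0.1 K, ΔS = -2.10 psu (deep − shallow).
Δρ/ρ₀ = −(1.4 × 10⁻⁴)(+0.1) + (8.2 × 10⁻⁴)(-2.10) = -1.736 × 10⁻³.
Δρ = 1024 × (-1.736 × 10⁻³) = -1.78 kg m⁻³.
Negative Δρ: lighter below, statically unstable.

-1.78 kg m⁻³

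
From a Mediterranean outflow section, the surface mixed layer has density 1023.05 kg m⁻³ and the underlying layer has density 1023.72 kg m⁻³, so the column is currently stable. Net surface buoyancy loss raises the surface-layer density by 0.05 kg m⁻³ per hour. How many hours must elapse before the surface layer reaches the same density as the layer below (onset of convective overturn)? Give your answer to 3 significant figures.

13.4 hours

Density deficit of the surface layer: 1023.72 − 1023.05 = 0.67 kg m⁻³.
Required change = 0.67 / 0.05 = 13.4 hours.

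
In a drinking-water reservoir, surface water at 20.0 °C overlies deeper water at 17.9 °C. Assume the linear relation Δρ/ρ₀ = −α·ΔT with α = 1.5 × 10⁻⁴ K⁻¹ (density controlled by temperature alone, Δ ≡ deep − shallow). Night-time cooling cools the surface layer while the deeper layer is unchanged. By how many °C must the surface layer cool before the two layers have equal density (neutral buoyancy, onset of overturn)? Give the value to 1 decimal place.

With temperature the only control, equal density requires T_surf′ = T_deep.
T_surf′ = 17.9 °C.
Cooling required: 20.0 − 17.9 = 2.1 °C.

2.1 °C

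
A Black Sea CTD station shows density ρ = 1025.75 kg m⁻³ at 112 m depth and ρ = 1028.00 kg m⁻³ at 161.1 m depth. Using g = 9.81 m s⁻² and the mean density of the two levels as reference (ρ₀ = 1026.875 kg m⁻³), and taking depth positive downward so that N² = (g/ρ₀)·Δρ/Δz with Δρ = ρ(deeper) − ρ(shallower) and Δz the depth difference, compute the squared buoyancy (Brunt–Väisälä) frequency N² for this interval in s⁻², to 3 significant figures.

4.38 × 10⁻⁴ s⁻²

Δρ = 1028.00 − 1025.75 = 2.25 kg m⁻³ over Δz = 161.1 − 112 = 49.1 m.
N² = (9.81/1026.875) × (2.25/49.1) = 4.3778 × 10⁻⁴ s⁻² ≈ 4.38 × 10⁻⁴ s⁻².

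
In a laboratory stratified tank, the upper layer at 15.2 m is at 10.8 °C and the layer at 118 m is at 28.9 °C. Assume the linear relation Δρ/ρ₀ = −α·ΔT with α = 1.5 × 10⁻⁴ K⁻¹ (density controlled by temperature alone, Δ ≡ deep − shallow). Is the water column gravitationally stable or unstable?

unstable

ΔT = 28.9 − 10.8 = +18.1 K, so Δρ/ρ₀ = −αΔT = -2.715 × 10⁻³.
Δρ/ρ₀ < 0, so Δρ < 0: deeper water is lighter → statically unstable; the column would overturn.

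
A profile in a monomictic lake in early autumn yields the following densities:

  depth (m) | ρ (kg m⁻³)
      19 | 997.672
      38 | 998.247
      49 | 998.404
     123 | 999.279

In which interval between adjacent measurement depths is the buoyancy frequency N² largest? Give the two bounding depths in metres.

Compute the density gradient over each adjacent pair:
  19–38 m: Δρ/Δz = 0.575/19 = 0.030 kg m⁻⁴
  38–49 m: Δρ/Δz = 0.157/11 = 0.014 kg m⁻⁴
  49–123 m: Δρ/Δz = 0.875/74 = 0.012 kg m⁻⁴
The largest gradient is in the 19–38 m interval — the pycnocline.

19–38 m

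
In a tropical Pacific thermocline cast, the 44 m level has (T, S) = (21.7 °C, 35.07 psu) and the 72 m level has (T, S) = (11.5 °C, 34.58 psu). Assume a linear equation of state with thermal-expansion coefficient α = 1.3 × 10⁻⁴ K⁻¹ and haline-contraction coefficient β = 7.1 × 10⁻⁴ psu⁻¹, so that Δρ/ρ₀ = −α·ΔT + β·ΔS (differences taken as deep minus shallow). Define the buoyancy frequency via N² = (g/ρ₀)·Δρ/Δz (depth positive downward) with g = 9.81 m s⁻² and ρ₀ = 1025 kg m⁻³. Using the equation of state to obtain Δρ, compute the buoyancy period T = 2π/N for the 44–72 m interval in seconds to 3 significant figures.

ΔT = -10.2 K, ΔS = -0.49 psu (deep − shallow).
Δρ/ρ₀ = −αΔT + βΔS = 1.326 × 10⁻³ − 3.479 × 10⁻⁴ = 9.781 × 10⁻⁴, so Δρ ≈ 1.003 kg m⁻³.
N² = (g/ρ₀)·Δρ/Δz = g·(Δρ/ρ₀)/Δz = 9.81 × 9.781 × 10⁻⁴ / 28 = 3.4268 × 10⁻⁴ s⁻².
N = √(3.4268 × 10⁻⁴) = 0.018512 rad s⁻¹ → T = 2π/N = 339.41 s ≈ 339 s.

339 s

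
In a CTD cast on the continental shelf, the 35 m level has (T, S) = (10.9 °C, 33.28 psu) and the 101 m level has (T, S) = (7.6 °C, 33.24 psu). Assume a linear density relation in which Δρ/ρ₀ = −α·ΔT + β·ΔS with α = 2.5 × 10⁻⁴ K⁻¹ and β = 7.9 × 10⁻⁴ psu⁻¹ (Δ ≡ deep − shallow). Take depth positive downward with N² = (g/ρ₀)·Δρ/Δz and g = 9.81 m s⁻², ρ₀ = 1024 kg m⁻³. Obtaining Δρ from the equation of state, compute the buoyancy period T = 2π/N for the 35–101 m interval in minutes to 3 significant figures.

9.64 min

ΔT = -3.3 K, ΔS = -0.04 psu (deep − shallow).
Δρ/ρ₀ = −αΔT + βΔS = 8.25 × 10⁻⁴ − 3.16 × 10⁻⁵ = 7.934 × 10⁻⁴, so Δρ ≈ 0.8124 kg m⁻³.
N² = (g/ρ₀)·Δρ/Δz = g·(Δρ/ρ₀)/Δz = 9.81 × 7.934 × 10⁻⁴ / 66 = 1.1793 × 10⁻⁴ s⁻².
N = √(1.1793 × 10⁻⁴) = 0.010860 rad s⁻¹ → T = 2π/N = 578.56 s = 9.6427 min ≈ 9.64 min.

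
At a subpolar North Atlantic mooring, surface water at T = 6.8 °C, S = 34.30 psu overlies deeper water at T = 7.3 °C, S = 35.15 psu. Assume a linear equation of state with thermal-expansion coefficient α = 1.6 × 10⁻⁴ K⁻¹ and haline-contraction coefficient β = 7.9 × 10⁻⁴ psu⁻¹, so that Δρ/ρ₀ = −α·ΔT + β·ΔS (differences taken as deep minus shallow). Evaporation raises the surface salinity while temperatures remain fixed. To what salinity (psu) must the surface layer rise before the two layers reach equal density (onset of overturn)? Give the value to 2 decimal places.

35.05 psu

Neutral buoyancy requires −α(T_deep − T_surf) + β(S_deep − S_surf′) = 0.
S_surf′ = S_deep − (α/β)·ΔT = 35.15 − (1.6 × 10⁻⁴/7.9 × 10⁻⁴)·(+0.5) = 35.0487 psu.
Increase required: 35.0487 − 34.30 = 0.7487 psu.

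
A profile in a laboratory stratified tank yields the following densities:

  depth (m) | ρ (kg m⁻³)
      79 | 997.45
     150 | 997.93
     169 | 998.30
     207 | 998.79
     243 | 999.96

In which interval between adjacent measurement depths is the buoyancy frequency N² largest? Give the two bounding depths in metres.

207–243 m

Compute the density gradient over each adjacent pair:
  79–150 m: Δρ/Δz = 0.48/71 = 6.8 × 10⁻³ kg m⁻⁴
  150–169 m: Δρ/Δz = 0.37/19 = 0.019 kg m⁻⁴
  169–207 m: Δρ/Δz = 0.49/38 = 0.013 kg m⁻⁴
  207–243 m: Δρ/Δz = 1.17/36 = 0.033 kg m⁻⁴
The largest gradient is in the 207–243 m interval — the pycnocline.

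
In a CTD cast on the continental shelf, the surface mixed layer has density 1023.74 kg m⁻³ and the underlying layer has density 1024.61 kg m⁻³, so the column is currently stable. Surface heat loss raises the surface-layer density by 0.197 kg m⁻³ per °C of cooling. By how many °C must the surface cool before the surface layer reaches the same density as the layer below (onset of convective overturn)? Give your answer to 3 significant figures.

Density deficit of the surface layer: 1024.61 − 1023.74 = 0.87 kg m⁻³.
Required change = 0.87 / 0.197 = 4.42 °C.

4.42 °C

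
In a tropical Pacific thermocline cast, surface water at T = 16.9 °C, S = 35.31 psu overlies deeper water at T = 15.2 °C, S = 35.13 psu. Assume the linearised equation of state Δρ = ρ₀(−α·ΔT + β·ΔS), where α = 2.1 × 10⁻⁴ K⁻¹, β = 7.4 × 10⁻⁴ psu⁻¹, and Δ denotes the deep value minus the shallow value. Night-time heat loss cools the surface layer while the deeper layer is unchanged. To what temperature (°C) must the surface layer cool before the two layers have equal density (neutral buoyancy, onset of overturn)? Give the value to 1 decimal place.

15.8 °C

Neutral buoyancy requires Δρ = 0, i.e. −α(T_deep − T_surf′) + β(S_deep − S_surf) = 0.
T_surf′ = T_deep − (β/α)·ΔS = 15.2 − (7.4 × 10⁻⁴/2.1 × 10⁻⁴)·(-0.18) = 15.834 °C.
Cooling required: 16.9 − (15.834) = 1.066 °C.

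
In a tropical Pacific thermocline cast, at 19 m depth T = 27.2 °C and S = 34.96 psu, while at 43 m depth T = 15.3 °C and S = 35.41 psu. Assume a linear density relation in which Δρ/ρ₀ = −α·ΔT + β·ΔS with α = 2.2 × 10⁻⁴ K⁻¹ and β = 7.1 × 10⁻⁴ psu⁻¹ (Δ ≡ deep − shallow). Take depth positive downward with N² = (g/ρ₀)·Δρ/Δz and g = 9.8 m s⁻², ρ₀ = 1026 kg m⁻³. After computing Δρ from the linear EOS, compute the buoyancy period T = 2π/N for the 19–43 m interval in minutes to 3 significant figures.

ΔT = -11.9 K, ΔS = +0.45 psu (deep − shallow).
Δρ/ρ₀ = −αΔT + βΔS = 2.618 × 10⁻³ + 3.195 × 10⁻⁴ = 2.9375 × 10⁻³, so Δρ ≈ 3.014 kg m⁻³.
N² = (g/ρ₀)·Δρ/Δz = g·(Δρ/ρ₀)/Δz = 9.8 × 2.9375 × 10⁻³ / 24 = 1.1995 × 10⁻³ s⁻².
N = √(1.1995 × 10⁻³) = 0.034634 rad s⁻¹ → T = 2π/N = 181.42 s = 3.0237 min ≈ 3.02 min.

3.02 min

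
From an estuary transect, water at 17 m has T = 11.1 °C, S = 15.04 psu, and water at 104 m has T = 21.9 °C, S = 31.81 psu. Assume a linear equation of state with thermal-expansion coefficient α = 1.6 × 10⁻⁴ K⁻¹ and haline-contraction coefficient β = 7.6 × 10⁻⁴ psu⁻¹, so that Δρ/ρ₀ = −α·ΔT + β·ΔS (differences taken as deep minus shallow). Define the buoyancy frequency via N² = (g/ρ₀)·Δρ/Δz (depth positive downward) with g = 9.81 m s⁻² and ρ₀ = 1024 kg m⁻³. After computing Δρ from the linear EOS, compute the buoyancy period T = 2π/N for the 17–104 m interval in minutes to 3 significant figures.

ΔT = +10.8 K, ΔS = +16.77 psu (deep − shallow).
Δρ/ρ₀ = −αΔT + βΔS = -1.728 × 10⁻³ + 0.0127452 = 0.0110172, so Δρ ≈ 11.28 kg m⁻³.
N² = (g/ρ₀)·Δρ/Δz = g·(Δρ/ρ₀)/Δz = 9.81 × 0.0110172 / 87 = 1.2423 × 10⁻³ s⁻².
N = √(1.2423 × 10⁻³) = 0.035246 rad s⁻¹ → T = 2π/N = 178.27 s = 2.9712 min ≈ 2.97 min.

2.97 min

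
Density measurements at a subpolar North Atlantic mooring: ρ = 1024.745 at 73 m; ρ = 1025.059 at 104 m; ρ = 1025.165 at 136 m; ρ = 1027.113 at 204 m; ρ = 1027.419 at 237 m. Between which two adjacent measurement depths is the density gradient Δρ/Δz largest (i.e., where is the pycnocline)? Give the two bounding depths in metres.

Compute the density gradient over each adjacent pair:
  73–104 m: Δρ/Δz = 0.314/31 = 0.010 kg m⁻⁴
  104–136 m: Δρ/Δz = 0.106/32 = 3.3 × 10⁻³ kg m⁻⁴
  136–204 m: Δρ/Δz = 1.948/68 = 0.029 kg m⁻⁴
  204–237 m: Δρ/Δz = 0.306/33 = 9.3 × 10⁻³ kg m⁻⁴
The largest gradient is in the 136–204 m interval — the pycnocline.

136–204 m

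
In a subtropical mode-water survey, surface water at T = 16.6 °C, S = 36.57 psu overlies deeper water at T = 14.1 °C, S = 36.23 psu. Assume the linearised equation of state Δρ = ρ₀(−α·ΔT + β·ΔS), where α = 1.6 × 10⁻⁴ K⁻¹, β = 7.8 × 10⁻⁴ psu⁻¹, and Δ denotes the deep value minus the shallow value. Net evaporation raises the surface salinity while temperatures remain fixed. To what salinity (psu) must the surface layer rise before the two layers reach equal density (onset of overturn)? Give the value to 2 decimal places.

36.74 psu

Neutral buoyancy requires −α(T_deep − T_surf) + β(S_deep − S_surf′) = 0.
S_surf′ = S_deep − (α/β)·ΔT = 36.23 − (1.6 × 10⁻⁴/7.8 × 10⁻⁴)·(-2.5) = 36.7428 psu.
Increase required: 36.7428 − 36.57 = 0.1728 psu.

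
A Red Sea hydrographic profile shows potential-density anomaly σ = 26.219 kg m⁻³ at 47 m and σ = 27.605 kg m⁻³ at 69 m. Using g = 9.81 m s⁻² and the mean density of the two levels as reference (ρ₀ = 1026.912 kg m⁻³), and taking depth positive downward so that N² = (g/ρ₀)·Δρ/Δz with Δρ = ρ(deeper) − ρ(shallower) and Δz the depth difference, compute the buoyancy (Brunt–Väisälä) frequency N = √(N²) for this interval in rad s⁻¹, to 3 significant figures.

0.0245 rad s⁻¹

Δρ = 1027.605 − 1026.219 = 1.386 kg m⁻³ over Δz = 69 − 47 = 22 m.
N² = (9.81/1026.912) × (1.386/22) = 6.0183 × 10⁻⁴ s⁻².
N = √(6.0183 × 10⁻⁴) = 0.024532 rad s⁻¹ ≈ 0.0245 rad s⁻¹.
A positive N² confirms static stability across the interval.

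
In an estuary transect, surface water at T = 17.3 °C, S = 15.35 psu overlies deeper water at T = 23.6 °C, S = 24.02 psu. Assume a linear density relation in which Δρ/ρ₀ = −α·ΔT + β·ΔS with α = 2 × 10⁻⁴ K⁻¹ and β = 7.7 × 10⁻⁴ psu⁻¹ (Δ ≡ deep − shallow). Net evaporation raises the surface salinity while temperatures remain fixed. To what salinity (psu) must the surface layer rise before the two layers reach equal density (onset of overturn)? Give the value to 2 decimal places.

22.38 psu

Neutral buoyancy requires −α(T_deep − T_surf) + β(S_deep − S_surf′) = 0.
S_surf′ = S_deep − (α/β)·ΔT = 24.02 − (2 × 10⁻⁴/7.7 × 10⁻⁴)·(+6.3) = 22.3836 psu.
Increase required: 22.3836 − 15.35 = 7.0336 psu.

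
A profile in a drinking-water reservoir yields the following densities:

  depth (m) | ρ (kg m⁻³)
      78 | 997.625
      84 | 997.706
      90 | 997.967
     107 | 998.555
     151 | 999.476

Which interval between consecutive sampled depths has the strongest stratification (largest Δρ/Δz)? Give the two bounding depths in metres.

Compute the density gradient over each adjacent pair:
  78–84 m: Δρ/Δz = 0.081/6 = 0.013 kg m⁻⁴
  84–90 m: Δρ/Δz = 0.261/6 = 0.044 kg m⁻⁴
  90–107 m: Δρ/Δz = 0.588/17 = 0.035 kg m⁻⁴
  107–151 m: Δρ/Δz = 0.921/44 = 0.021 kg m⁻⁴
The largest gradient is in the 84–90 m interval — the pycnocline.

84–90 m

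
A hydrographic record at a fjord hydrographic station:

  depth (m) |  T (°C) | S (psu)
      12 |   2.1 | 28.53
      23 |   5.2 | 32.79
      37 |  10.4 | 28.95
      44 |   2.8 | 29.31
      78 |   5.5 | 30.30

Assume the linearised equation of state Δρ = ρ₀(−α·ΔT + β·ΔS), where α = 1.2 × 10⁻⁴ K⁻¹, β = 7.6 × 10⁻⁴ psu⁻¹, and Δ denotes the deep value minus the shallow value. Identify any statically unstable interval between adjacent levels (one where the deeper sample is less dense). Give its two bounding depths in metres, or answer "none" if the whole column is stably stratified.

23–37 m

Evaluate Δρ/ρ₀ = −αΔT + βΔS across each adjacent pair:
  12–23 m: −αΔT+βΔS = −(1.2 × 10⁻⁴)(+3.1)+(7.6 × 10⁻⁴)(+4.26) = 2.9 × 10⁻³ → stable
  23–37 m: −αΔT+βΔS = −(1.2 × 10⁻⁴)(+5.2)+(7.6 × 10⁻⁴)(-3.84) = -3.5 × 10⁻³ → UNSTABLE
  37–44 m: −αΔT+βΔS = −(1.2 × 10⁻⁴)(-7.6)+(7.6 × 10⁻⁴)(+0.36) = 1.2 × 10⁻³ → stable
  44–78 m: −αΔT+βΔS = −(1.2 × 10⁻⁴)(+2.7)+(7.6 × 10⁻⁴)(+0.99) = 4.3 × 10⁻⁴ → stable
The 23–37 m interval has Δρ < 0: lighter water underlies denser water.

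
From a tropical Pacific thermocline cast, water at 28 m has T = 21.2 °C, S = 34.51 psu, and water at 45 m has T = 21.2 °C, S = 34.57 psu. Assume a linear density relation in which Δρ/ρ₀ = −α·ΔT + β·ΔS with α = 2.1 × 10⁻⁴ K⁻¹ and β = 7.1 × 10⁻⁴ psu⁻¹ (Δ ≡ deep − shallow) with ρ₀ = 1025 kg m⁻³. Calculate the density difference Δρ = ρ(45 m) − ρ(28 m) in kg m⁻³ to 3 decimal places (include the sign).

+0.044 kg m⁻³

ΔT = +0.0 K, ΔS = +0.06 psu (deep − shallow).
Δρ/ρ₀ = −(2.1 × 10⁻⁴)(+0.0) + (7.1 × 10⁻⁴)(+0.06) = 4.26 × 10⁻⁵.
Δρ = 1025 × (4.26 × 10⁻⁵) = +0.044 kg m⁻³.
Positive Δρ: denser below, stable.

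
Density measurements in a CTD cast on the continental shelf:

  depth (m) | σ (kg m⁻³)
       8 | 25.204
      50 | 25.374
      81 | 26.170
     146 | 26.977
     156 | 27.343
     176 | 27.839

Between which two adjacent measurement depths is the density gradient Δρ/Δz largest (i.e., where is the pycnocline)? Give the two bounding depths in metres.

146–156 m

Compute the density gradient over each adjacent pair:
  8–50 m: Δρ/Δz = 0.170/42 = 4.0 × 10⁻³ kg m⁻⁴
  50–81 m: Δρ/Δz = 0.796/31 = 0.026 kg m⁻⁴
  81–146 m: Δρ/Δz = 0.807/65 = 0.012 kg m⁻⁴
  146–156 m: Δρ/Δz = 0.366/10 = 0.037 kg m⁻⁴
  156–176 m: Δρ/Δz = 0.496/20 = 0.025 kg m⁻⁴
The largest gradient is in the 146–156 m interval — the pycnocline.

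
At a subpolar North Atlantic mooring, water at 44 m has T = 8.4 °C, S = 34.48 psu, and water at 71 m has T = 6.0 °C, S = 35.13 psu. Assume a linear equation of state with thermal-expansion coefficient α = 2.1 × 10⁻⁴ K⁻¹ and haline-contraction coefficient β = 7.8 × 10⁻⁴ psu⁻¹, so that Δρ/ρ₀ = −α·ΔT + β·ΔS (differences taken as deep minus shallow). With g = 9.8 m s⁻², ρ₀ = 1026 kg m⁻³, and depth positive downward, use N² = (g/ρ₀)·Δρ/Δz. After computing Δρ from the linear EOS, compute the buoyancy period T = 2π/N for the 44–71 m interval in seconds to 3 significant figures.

ΔT = -2.4 K, ΔS = +0.65 psu (deep − shallow).
Δρ/ρ₀ = −αΔT + βΔS = 5.04 × 10⁻⁴ + 5.07 × 10⁻⁴ = 1.011 × 10⁻³, so Δρ ≈ 1.037 kg m⁻³.
N² = (g/ρ₀)·Δρ/Δz = g·(Δρ/ρ₀)/Δz = 9.8 × 1.011 × 10⁻³ / 27 = 3.6696 × 10⁻⁴ s⁻².
N = √(3.6696 × 10⁻⁴) = 0.019156 rad s⁻¹ → T = 2π/N = 328.00 s ≈ 328 s.

328 s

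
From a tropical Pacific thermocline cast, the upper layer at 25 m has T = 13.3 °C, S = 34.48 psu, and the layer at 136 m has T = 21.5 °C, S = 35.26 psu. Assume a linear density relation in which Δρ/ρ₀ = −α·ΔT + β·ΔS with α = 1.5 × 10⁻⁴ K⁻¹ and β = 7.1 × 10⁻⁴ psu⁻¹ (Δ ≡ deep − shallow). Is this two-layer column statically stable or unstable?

unstable

ΔT = 21.5 − 13.3 = +8.2 K and ΔS = 35.26 − 34.48 = +0.78 psu (deep − shallow).
−αΔT = -1.23 × 10⁻³; βΔS = 5.538 × 10⁻⁴; sum Δρ/ρ₀ = -6.762 × 10⁻⁴.
Δρ/ρ₀ < 0, so Δρ < 0: deeper water is lighter → statically unstable; the column would overturn.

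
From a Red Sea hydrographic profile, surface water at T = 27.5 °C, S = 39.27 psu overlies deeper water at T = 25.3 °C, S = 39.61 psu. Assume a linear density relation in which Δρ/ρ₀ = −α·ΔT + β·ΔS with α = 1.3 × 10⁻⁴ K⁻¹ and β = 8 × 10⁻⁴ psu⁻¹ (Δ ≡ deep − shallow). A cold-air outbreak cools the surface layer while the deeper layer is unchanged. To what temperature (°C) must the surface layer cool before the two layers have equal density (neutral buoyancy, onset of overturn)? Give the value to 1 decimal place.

Neutral buoyancy requires Δρ = 0, i.e. −α(T_deep − T_surf′) + β(S_deep − S_surf) = 0.
T_surf′ = T_deep − (β/α)·ΔS = 25.3 − (8 × 10⁻⁴/1.3 × 10⁻⁴)·(+0.34) = 23.208 °C.
Cooling required: 27.5 − (23.208) = 4.292 °C.

23.2 °C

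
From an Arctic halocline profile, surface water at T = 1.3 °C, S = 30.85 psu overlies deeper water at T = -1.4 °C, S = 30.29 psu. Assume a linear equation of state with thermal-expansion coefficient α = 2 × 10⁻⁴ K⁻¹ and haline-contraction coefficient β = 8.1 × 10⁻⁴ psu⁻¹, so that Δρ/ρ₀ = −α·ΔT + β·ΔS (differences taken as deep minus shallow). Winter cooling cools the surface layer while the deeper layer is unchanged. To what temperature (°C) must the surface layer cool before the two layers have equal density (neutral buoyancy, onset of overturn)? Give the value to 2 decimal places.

0.87 °C

Neutral buoyancy requires Δρ = 0, i.e. −α(T_deep − T_surf′) + β(S_deep − S_surf) = 0.
T_surf′ = T_deep − (β/α)·ΔS = -1.4 − (8.1 × 10⁻⁴/2 × 10⁻⁴)·(-0.56) = 0.8680 °C.
Cooling required: 1.3 − (0.8680) = 0.4320 °C.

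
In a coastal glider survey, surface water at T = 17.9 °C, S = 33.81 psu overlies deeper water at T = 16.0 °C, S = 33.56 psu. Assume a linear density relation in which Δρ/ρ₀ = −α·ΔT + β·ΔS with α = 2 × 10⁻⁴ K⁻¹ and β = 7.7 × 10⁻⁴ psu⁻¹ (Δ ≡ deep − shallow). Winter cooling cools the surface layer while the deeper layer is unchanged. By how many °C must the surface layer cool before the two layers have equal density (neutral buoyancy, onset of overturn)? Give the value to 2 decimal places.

Neutral buoyancy requires Δρ = 0, i.e. −α(T_deep − T_surf′) + β(S_deep − S_surf) = 0.
T_surf′ = T_deep − (β/α)·ΔS = 16.0 − (7.7 × 10⁻⁴/2 × 10⁻⁴)·(-0.25) = 16.9625 °C.
Cooling required: 17.9 − (16.9625) = 0.9375 °C.

0.94 °C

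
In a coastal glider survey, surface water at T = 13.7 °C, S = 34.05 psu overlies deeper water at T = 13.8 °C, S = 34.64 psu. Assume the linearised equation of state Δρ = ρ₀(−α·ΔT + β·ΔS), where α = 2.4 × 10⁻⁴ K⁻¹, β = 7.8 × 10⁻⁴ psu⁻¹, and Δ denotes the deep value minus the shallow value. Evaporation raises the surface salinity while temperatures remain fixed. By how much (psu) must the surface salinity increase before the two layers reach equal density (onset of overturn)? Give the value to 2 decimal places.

Neutral buoyancy requires −α(T_deep − T_surf) + β(S_deep − S_surf′) = 0.
S_surf′ = S_deep − (α/β)·ΔT = 34.64 − (2.4 × 10⁻⁴/7.8 × 10⁻⁴)·(+0.1) = 34.6092 psu.
Increase required: 34.6092 − 34.05 = 0.5592 psu.

0.56 psu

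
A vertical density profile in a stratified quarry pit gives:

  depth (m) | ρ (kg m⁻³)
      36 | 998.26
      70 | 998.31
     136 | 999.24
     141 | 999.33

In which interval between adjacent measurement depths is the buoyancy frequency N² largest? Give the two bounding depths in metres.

Compute the density gradient over each adjacent pair:
  36–70 m: Δρ/Δz = 0.05/34 = 1.5 × 10⁻³ kg m⁻⁴
  70–136 m: Δρ/Δz = 0.93/66 = 0.014 kg m⁻⁴
  136–141 m: Δρ/Δz = 0.09/5 = 0.018 kg m⁻⁴
The largest gradient is in the 136–141 m interval — the pycnocline.

136–141 m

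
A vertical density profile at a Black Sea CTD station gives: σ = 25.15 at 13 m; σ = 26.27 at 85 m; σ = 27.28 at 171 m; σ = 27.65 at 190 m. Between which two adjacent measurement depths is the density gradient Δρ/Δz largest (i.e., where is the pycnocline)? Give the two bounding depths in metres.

Compute the density gradient over each adjacent pair:
  13–85 m: Δρ/Δz = 1.12/72 = 0.016 kg m⁻⁴
  85–171 m: Δρ/Δz = 1.01/86 = 0.012 kg m⁻⁴
  171–190 m: Δρ/Δz = 0.37/19 = 0.019 kg m⁻⁴
The largest gradient is in the 171–190 m interval — the pycnocline.

171–190 m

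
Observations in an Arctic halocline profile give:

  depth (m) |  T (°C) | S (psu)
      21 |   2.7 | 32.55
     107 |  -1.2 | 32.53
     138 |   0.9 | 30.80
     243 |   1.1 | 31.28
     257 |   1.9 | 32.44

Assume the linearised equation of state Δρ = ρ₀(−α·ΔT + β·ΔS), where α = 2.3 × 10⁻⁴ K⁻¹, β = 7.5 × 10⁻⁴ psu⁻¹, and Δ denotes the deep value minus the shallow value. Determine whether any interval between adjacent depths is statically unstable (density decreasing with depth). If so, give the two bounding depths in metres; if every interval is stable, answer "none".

107–138 m

Evaluate Δρ/ρ₀ = −αΔT + βΔS across each adjacent pair:
  21–107 m: −αΔT+βΔS = −(2.3 × 10⁻⁴)(-3.9)+(7.5 × 10⁻⁴)(-0.02) = 8.8 × 10⁻⁴ → stable
  107–138 m: −αΔT+βΔS = −(2.3 × 10⁻⁴)(+2.1)+(7.5 × 10⁻⁴)(-1.73) = -1.8 × 10⁻³ → UNSTABLE
  138–243 m: −αΔT+βΔS = −(2.3 × 10⁻⁴)(+0.2)+(7.5 × 10⁻⁴)(+0.48) = 3.1 × 10⁻⁴ → stable
  243–257 m: −αΔT+βΔS = −(2.3 × 10⁻⁴)(+0.8)+(7.5 × 10⁻⁴)(+1.16) = 6.9 × 10⁻⁴ → stable
The 107–138 m interval has Δρ < 0: lighter water underlies denser water.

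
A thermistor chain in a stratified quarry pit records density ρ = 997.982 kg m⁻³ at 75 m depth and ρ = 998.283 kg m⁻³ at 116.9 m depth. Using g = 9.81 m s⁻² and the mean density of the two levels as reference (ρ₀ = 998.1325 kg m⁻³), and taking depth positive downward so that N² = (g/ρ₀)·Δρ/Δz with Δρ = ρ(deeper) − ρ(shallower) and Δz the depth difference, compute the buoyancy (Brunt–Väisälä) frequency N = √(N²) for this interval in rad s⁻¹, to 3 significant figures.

Δρ = 998.283 − 997.982 = 0.301 kg m⁻³ over Δz = 116.9 − 75 = 41.9 m.
N² = (9.81/998.1325) × (0.301/41.9) = 7.0605 × 10⁻⁵ s⁻².
N = √(7.0605 × 10⁻⁵) = 8.4027 × 10⁻³ rad s⁻¹ ≈ 8.40 × 10⁻³ rad s⁻¹.

8.40 × 10⁻³ rad s⁻¹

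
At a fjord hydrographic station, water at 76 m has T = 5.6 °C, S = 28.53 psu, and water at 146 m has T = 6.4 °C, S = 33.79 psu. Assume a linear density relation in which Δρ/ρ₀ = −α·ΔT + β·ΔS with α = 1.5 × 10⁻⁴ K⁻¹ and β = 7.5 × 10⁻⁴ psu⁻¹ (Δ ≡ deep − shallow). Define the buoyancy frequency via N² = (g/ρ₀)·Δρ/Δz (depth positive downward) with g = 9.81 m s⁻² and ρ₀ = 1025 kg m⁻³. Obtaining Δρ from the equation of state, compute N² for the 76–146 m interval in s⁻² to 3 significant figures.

ΔT = +0.8 K, ΔS = +5.26 psu (deep − shallow).
Δρ/ρ₀ = −αΔT + βΔS = -1.20 × 10⁻⁴ + 3.945 × 10⁻³ = 3.825 × 10⁻³, so Δρ ≈ 3.921 kg m⁻³.
N² = (g/ρ₀)·Δρ/Δz = g·(Δρ/ρ₀)/Δz = 9.81 × 3.825 × 10⁻³ / 70 = 5.3605 × 10⁻⁴ s⁻² ≈ 5.36 × 10⁻⁴ s⁻².

5.36 × 10⁻⁴ s⁻²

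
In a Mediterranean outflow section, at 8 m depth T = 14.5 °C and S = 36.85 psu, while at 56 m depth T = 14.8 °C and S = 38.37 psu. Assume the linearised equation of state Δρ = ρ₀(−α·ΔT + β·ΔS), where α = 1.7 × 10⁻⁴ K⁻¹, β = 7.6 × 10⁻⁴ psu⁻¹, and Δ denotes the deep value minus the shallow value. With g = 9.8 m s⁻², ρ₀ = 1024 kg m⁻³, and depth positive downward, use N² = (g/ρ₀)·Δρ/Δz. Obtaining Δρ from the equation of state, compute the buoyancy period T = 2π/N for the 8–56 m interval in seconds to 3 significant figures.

ΔT = +0.3 K, ΔS = +1.52 psu (deep − shallow).
Δρ/ρ₀ = −αΔT + βΔS = -5.10 × 10⁻⁵ + 1.1552 × 10⁻³ = 1.1042 × 10⁻³, so Δρ ≈ 1.131 kg m⁻³.
N² = (g/ρ₀)·Δρ/Δz = g·(Δρ/ρ₀)/Δz = 9.8 × 1.1042 × 10⁻³ / 48 = 2.2544 × 10⁻⁴ s⁻².
N = √(2.2544 × 10⁻⁴) = 0.015015 rad s⁻¹ → T = 2π/N = 418.46 s ≈ 418 s.

418 s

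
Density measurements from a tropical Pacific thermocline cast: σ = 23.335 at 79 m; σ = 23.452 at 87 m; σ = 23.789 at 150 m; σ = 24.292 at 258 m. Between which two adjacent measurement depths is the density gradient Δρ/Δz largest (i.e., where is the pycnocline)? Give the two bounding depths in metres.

Compute the density gradient over each adjacent pair:
  79–87 m: Δρ/Δz = 0.117/8 = 0.015 kg m⁻⁴
  87–150 m: Δρ/Δz = 0.337/63 = 5.3 × 10⁻³ kg m⁻⁴
  150–258 m: Δρ/Δz = 0.503/108 = 4.7 × 10⁻³ kg m⁻⁴
The largest gradient is in the 79–87 m interval — the pycnocline.

79–87 m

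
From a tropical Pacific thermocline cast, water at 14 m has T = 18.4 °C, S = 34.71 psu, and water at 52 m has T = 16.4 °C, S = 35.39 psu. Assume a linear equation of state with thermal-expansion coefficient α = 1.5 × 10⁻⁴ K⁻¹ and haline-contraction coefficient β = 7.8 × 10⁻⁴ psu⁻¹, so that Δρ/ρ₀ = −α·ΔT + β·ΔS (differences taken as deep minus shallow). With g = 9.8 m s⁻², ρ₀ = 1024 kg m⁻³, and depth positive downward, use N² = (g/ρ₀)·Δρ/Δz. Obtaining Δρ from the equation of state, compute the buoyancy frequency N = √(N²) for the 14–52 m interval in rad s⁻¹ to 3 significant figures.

ΔT = -2.0 K, ΔS = +0.68 psu (deep − shallow).
Δρ/ρ₀ = −αΔT + βΔS = 3.00 × 10⁻⁴ + 5.304 × 10⁻⁴ = 8.304 × 10⁻⁴, so Δρ ≈ 0.8503 kg m⁻³.
N² = (g/ρ₀)·Δρ/Δz = g·(Δρ/ρ₀)/Δz = 9.8 × 8.304 × 10⁻⁴ / 38 = 2.1416 × 10⁻⁴ s⁻².
N = √(2.1416 × 10⁻⁴) = 0.014634 rad s⁻¹ ≈ 0.0146 rad s⁻¹.

0.0146 rad s⁻¹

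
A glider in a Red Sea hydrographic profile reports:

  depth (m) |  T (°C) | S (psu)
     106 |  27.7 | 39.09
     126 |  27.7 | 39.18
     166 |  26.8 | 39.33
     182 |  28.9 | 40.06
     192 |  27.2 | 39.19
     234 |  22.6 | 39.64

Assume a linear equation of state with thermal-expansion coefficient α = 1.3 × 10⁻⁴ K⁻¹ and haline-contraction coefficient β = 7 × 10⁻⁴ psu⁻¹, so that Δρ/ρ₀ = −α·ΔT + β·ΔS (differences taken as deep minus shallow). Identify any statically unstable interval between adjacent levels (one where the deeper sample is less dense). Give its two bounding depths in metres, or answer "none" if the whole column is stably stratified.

182–192 m

Evaluate Δρ/ρ₀ = −αΔT + βΔS across each adjacent pair:
  106–126 m: −αΔT+βΔS = −(1.3 × 10⁻⁴)(+0.0)+(7 × 10⁻⁴)(+0.09) = 6.3 × 10⁻⁵ → stable
  126–166 m: −αΔT+βΔS = −(1.3 × 10⁻⁴)(-0.9)+(7 × 10⁻⁴)(+0.15) = 2.2 × 10⁻⁴ → stable
  166–182 m: −αΔT+βΔS = −(1.3 × 10⁻⁴)(+2.1)+(7 × 10⁻⁴)(+0.73) = 2.4 × 10⁻⁴ → stable
  182–192 m: −αΔT+βΔS = −(1.3 × 10⁻⁴)(-1.7)+(7 × 10⁻⁴)(-0.87) = -3.9 × 10⁻⁴ → UNSTABLE
  192–234 m: −αΔT+βΔS = −(1.3 × 10⁻⁴)(-4.6)+(7 × 10⁻⁴)(+0.45) = 9.1 × 10⁻⁴ → stable
The 182–192 m interval has Δρ < 0: lighter water underlies denser water.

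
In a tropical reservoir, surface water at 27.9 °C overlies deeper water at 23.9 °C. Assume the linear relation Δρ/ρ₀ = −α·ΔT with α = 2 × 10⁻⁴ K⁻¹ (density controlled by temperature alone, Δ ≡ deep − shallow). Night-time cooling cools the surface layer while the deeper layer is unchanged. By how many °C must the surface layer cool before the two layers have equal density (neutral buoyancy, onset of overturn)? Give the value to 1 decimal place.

4.0 °C

With temperature the only control, equal density requires T_surf′ = T_deep.
T_surf′ = 23.9 °C.
Cooling required: 27.9 − 23.9 = 4.0 °C.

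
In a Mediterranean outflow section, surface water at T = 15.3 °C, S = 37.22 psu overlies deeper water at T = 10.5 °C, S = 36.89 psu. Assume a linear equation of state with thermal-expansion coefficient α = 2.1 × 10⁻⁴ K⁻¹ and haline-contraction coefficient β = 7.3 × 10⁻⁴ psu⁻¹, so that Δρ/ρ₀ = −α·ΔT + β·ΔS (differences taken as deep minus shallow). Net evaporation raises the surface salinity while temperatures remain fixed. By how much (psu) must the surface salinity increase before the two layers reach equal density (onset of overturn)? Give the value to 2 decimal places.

1.05 psu

Neutral buoyancy requires −α(T_deep − T_surf) + β(S_deep − S_surf′) = 0.
S_surf′ = S_deep − (α/β)·ΔT = 36.89 − (2.1 × 10⁻⁴/7.3 × 10⁻⁴)·(-4.8) = 38.2708 psu.
Increase required: 38.2708 − 37.22 = 1.0508 psu.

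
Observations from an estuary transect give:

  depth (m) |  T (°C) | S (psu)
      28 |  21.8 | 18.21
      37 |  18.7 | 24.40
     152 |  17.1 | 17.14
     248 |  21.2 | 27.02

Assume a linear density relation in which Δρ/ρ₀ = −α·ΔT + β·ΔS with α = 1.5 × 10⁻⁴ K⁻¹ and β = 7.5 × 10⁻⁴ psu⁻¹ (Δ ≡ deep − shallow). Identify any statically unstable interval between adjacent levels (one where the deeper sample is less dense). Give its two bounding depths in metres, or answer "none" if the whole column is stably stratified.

Evaluate Δρ/ρ₀ = −αΔT + βΔS across each adjacent pair:
  28–37 m: −αΔT+βΔS = −(1.5 × 10⁻⁴)(-3.1)+(7.5 × 10⁻⁴)(+6.19) = 5.1 × 10⁻³ → stable
  37–152 m: −αΔT+βΔS = −(1.5 × 10⁻⁴)(-1.6)+(7.5 × 10⁻⁴)(-7.26) = -5.2 × 10⁻³ → UNSTABLE
  152–248 m: −αΔT+βΔS = −(1.5 × 10⁻⁴)(+4.1)+(7.5 × 10⁻⁴)(+9.88) = 6.8 × 10⁻³ → stable
The 37–152 m interval has Δρ < 0: lighter water underlies denser water.

37–152 m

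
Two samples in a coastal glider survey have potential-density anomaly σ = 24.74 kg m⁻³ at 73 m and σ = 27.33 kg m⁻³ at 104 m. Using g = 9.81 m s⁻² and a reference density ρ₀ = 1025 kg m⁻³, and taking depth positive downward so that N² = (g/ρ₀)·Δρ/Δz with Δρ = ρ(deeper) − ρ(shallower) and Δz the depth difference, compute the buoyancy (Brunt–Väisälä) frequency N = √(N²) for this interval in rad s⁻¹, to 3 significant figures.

0.0283 rad s⁻¹

Δρ = 1027.33 − 1024.74 = 2.59 kg m⁻³ over Δz = 104 − 73 = 31 m.
N² = (9.81/1025) × (2.59/31) = 7.9962 × 10⁻⁴ s⁻².
N = √(7.9962 × 10⁻⁴) = 0.028278 rad s⁻¹ ≈ 0.0283 rad s⁻¹.
Since Δρ > 0 the layer is stably stratified.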